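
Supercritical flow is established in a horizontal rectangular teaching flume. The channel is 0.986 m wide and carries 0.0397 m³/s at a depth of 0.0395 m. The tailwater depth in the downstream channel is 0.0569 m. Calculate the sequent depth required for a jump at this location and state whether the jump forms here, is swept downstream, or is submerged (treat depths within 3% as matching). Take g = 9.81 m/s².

y₂ = 0.0738 m; the jump is swept downstream

q = Q/b = 0.0397/0.986 = 0.0403 m²/s; V₁ = q/y₁ = 1.02 m/s. Fr₁ = V₁/√(g·y₁) = 1.64.
By Bélanger, y₂/y₁ = ½[√(1 + 8Fr₁²) − 1] = ½[√22.45 − 1] = 1.87.
y₂ = 1.87 × 0.0395 = 0.0738 m.
Tailwater y_tw = 0.0569 m: y_tw < y₂, so the jump is swept downstream.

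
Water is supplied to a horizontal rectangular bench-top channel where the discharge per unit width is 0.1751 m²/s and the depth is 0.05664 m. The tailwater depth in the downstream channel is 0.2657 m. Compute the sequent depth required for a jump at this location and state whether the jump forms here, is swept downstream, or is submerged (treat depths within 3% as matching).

y₂ = 0.3051 m; the jump is swept downstream

V₁ = q/y₁ = 0.1751/0.05664 = 3.091 m/s. Fr₁ = V₁/√(g·y₁) = 3.091/√(9.81×0.05664) = 4.147.
Bélanger equation: y₂/y₁ = ½[√(1 + 8Fr₁²) − 1] = ½[√138.60 − 1] = 5.386.
y₂ = 5.386 × 0.05664 = 0.3051 m.
Tailwater y_tw = 0.2657 m: y_tw < y₂, so the jump is swept downstream.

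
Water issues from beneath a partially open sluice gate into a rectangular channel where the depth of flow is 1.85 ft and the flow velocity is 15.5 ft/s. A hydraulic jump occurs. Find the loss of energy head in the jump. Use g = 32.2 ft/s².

ΔE = 0.514 ft

Fr₁ = V₁/√(g·y₁) = 15.5/√(32.2×1.85) = 2.01.
Sequent-depth ratio: y₂/y₁ = ½[√(1 + 8Fr₁²) − 1] = ½[√33.26 − 1] = 2.38.
y₂ = 2.38 × 1.85 = 4.41 ft.
q = V₁·y₁ = 15.5 × 1.85 = 28.7 ft²/s. V₂ = q/y₂ = 28.7/4.41 = 6.50 ft/s. E₁ = y₁ + V₁²/2g = 5.58 ft; E₂ = y₂ + V₂²/2g = 5.07 ft. ΔE = E₁ − E₂ = 0.514 ft.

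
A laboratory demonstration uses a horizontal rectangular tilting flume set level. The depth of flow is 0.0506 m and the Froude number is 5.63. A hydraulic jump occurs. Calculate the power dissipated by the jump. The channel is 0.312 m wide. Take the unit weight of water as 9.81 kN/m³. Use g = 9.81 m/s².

Fr₁ = 5.63 (given).
Bélanger equation: y₂/y₁ = ½[√(1 + 8Fr₁²) − 1] = ½[√254.6 − 1] = 7.48.
y₂ = 7.48 × 0.0506 = 0.378 m.
V₁ = Fr₁·√(g·y₁) = 5.63×√(9.81×0.0506) = 3.97 m/s; q = V₁·y₁ = 0.201 m²/s. V₂ = q/y₂ = 0.201/0.378 = 0.530 m/s. E₁ = y₁ + V₁²/2g = 0.853 m; E₂ = y₂ + V₂²/2g = 0.393 m. ΔE = E₁ − E₂ = 0.460 m.
Q = q·b = 0.201 × 0.312 = 0.0626 m³/s. P = γ·Q·ΔE = 9.81 × 0.0626 × 0.460 = 0.282 kW.

P = 0.282 kW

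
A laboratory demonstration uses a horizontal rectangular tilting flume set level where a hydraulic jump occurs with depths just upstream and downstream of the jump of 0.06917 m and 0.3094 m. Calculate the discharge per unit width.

For a rectangular channel the momentum equation gives q² = ½·g·y₁·y₂·(y₁ + y₂) = ½×9.81×0.06917×0.3094×0.3786 = 0.03974.
q = √0.03974 = 0.1993 m²/s.

q = 0.1993 m²/s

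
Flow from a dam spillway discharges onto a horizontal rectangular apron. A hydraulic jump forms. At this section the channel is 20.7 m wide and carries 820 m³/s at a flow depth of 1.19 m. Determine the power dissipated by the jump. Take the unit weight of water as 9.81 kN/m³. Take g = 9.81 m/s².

P = 334138 kW

q = Q/b = 820/20.7 = 39.6 m²/s; V₁ = q/y₁ = 33.3 m/s. Fr₁ = V₁/√(g·y₁) = 9.74.
By Bélanger, y₂/y₁ = ½[√(1 + 8Fr₁²) − 1] = ½[√760.4 − 1] = 13.3.
y₂ = 13.3 × 1.19 = 15.8 m.
Head loss: ΔE = (y₂ − y₁)³/(4y₁y₂) = (15.8 − 1.19)³/(4×1.19×15.8) = 3126/75.3 = 41.5 m.
P = γ·Q·ΔE = 9.81 × 820 × 41.5 = 334138 kW.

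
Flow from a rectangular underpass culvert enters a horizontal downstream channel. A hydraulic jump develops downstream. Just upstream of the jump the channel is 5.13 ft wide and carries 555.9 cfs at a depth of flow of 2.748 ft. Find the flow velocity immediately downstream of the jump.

V₂ = 7.236 ft/s

q = Q/b = 555.9/5.13 = 108.4 ft²/s; V₁ = q/y₁ = 39.43 ft/s. Fr₁ = V₁/√(g·y₁) = 4.192.
Conjugate-depth relation: y₂/y₁ = ½[√(1 + 8Fr₁²) − 1] = ½[√141.59 − 1] = 5.449.
y₂ = 5.449 × 2.748 = 14.98 ft.
V₂ = q/y₂ = 108.4/14.98 = 7.236 ft/s.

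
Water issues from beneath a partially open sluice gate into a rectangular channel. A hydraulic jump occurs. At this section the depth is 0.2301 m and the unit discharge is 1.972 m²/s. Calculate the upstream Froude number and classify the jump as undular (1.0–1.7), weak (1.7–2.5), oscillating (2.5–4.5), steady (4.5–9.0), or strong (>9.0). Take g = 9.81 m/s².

Fr₁ = 5.704; steady jump

V₁ = q/y₁ = 1.972/0.2301 = 8.570 m/s. Fr₁ = V₁/√(g·y₁) = 8.570/√(9.81×0.2301) = 5.704.
Fr₁ = 5.704 lies in the steady range.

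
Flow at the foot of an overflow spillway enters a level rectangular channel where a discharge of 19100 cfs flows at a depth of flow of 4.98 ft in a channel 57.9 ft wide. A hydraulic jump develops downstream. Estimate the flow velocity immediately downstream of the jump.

V₂ = 9.58 ft/s

q = Q/b = 19100/57.9 = 330 ft²/s; V₁ = q/y₁ = 66.2 ft/s. Fr₁ = V₁/√(g·y₁) = 5.23.
Conjugate-depth relation: y₂/y₁ = ½[√(1 + 8Fr₁²) − 1] = ½[√219.9 − 1] = 6.91.
y₂ = 6.91 × 4.98 = 34.4 ft.
V₂ = q/y₂ = 330/34.4 = 9.58 ft/s.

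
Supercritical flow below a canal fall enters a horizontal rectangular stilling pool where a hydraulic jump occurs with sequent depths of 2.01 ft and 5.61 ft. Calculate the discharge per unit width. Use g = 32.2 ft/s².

For a rectangular channel the momentum equation gives q² = ½·g·y₁·y₂·(y₁ + y₂) = ½×32.2×2.01×5.61×7.62 = 1383.
q = √1383 = 37.2 ft²/s.

q = 37.2 ft²/s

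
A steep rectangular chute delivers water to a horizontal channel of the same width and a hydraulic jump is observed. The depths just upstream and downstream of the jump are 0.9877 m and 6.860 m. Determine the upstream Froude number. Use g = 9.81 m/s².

Fr₁ = 5.253

For a rectangular channel the momentum equation gives q² = ½·g·y₁·y₂·(y₁ + y₂) = ½×9.81×0.9877×6.860×7.848 = 260.8.
q = √260.8 = 16.15 m²/s.
V₁ = q/y₁ = 16.35 m/s; Fr₁ = V₁/√(g·y₁) = 5.253.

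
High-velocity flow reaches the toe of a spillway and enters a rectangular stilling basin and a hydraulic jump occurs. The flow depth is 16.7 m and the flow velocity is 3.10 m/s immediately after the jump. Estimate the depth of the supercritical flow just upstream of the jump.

y₁ = 1.77 m

Fr₂ = V₂/√(g·y₂) = 3.10/√(9.81×16.7) = 0.242.
From the momentum equation (using Fr₂), y₁/y₂ = ½[√(1 + 8Fr₂²) − 1] = ½[√1.469 − 1] = 0.106.
y₁ = 0.106 × 16.7 = 1.77 m.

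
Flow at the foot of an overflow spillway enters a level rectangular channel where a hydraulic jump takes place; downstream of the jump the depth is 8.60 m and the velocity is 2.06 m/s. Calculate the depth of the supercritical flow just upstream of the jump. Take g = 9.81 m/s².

y₁ = 0.792 m

Fr₂ = V₂/√(g·y₂) = 2.06/√(9.81×8.60) = 0.224.
From the momentum equation (using Fr₂), y₁/y₂ = ½[√(1 + 8Fr₂²) − 1] = ½[√1.402 − 1] = 0.0921.
y₁ = 0.0921 × 8.60 = 0.792 m.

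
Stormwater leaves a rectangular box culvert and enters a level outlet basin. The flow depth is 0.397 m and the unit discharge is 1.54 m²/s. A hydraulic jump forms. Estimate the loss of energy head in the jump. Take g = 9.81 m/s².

ΔE = 0.0992 m

V₁ = q/y₁ = 1.54/0.397 = 3.88 m/s. Fr₁ = V₁/√(g·y₁) = 3.88/√(9.81×0.397) = 1.97.
Bélanger equation: y₂/y₁ = ½[√(1 + 8Fr₁²) − 1] = ½[√31.91 − 1] = 2.32.
y₂ = 2.32 × 0.397 = 0.923 m.
Head loss: ΔE = (y₂ − y₁)³/(4y₁y₂) = (0.923 − 0.397)³/(4×0.397×0.923) = 0.145/1.47 = 0.0992 m.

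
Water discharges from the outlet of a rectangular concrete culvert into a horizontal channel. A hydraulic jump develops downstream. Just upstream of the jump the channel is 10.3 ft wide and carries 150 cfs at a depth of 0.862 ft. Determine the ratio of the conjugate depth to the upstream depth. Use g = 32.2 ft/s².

q = Q/b = 150/10.3 = 14.6 ft²/s; V₁ = q/y₁ = 16.9 ft/s. Fr₁ = V₁/√(g·y₁) = 3.21.
Conjugate-depth relation: y₂/y₁ = ½[√(1 + 8Fr₁²) − 1] = ½[√83.27 − 1] = 4.06.

y₂/y₁ = 4.06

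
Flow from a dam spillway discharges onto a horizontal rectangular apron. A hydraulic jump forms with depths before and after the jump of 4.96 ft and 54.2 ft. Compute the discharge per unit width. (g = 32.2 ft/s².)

q = 506 ft²/s

For a rectangular channel the momentum equation gives q² = ½·g·y₁·y₂·(y₁ + y₂) = ½×32.2×4.96×54.2×59.2 = 256056.
q = √256056 = 506 ft²/s.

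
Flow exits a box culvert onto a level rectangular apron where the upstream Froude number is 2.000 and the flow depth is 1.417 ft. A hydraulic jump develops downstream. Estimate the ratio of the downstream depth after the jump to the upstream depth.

y₂/y₁ = 2.372

Fr₁ = 2.000 (given).
Sequent-depth ratio: y₂/y₁ = ½[√(1 + 8Fr₁²) − 1] = ½[√33.000 − 1] = 2.372.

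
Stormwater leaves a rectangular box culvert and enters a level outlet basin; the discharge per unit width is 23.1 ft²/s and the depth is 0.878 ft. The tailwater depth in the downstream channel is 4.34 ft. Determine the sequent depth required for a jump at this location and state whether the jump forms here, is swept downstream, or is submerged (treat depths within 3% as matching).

y₂ = 5.72 ft; the jump is swept downstream

V₁ = q/y₁ = 23.1/0.878 = 26.3 ft/s. Fr₁ = V₁/√(g·y₁) = 26.3/√(32.2×0.878) = 4.95.
Sequent-depth ratio: y₂/y₁ = ½[√(1 + 8Fr₁²) − 1] = ½[√196.9 − 1] = 6.52.
y₂ = 6.52 × 0.878 = 5.72 ft.
Tailwater y_tw = 4.34 ft: y_tw < y₂, so the jump is swept downstream.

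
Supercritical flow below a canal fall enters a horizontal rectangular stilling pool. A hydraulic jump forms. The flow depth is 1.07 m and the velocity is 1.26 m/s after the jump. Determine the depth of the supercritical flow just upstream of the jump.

Fr₂ = V₂/√(g·y₂) = 1.26/√(9.81×1.07) = 0.389.
Applying the sequent-depth relation in reverse, y₁/y₂ = ½[√(1 + 8Fr₂²) − 1] = ½[√2.210 − 1] = 0.243.
y₁ = 0.243 × 1.07 = 0.260 m.

y₁ = 0.260 m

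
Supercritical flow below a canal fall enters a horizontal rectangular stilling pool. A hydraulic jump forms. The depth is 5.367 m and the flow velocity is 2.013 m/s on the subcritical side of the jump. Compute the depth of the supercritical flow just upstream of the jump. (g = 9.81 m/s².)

y₁ = 0.7275 m

Fr₂ = V₂/√(g·y₂) = 2.013/√(9.81×5.367) = 0.2774.
Since the conjugate-depth ratio holds either way, y₁/y₂ = ½[√(1 + 8Fr₂²) − 1] = ½[√1.6157 − 1] = 0.1356.
y₁ = 0.1356 × 5.367 = 0.7275 m.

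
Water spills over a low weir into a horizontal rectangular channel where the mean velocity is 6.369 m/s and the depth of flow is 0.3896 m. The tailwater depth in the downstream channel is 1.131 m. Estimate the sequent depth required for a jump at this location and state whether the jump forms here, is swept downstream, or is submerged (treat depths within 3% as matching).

Fr₁ = V₁/√(g·y₁) = 6.369/√(9.81×0.3896) = 3.258.
From the momentum equation for a rectangular channel, y₂/y₁ = ½[√(1 + 8Fr₁²) − 1] = ½[√85.907 − 1] = 4.134.
y₂ = 4.134 × 0.3896 = 1.611 m.
Tailwater y_tw = 1.131 m: y_tw < y₂, so the jump is swept downstream.

y₂ = 1.611 m; the jump is swept downstream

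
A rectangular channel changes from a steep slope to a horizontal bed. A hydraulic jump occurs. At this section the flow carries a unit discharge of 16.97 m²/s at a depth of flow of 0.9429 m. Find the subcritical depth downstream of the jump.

V₁ = q/y₁ = 16.97/0.9429 = 18.00 m/s. Fr₁ = V₁/√(g·y₁) = 18.00/√(9.81×0.9429) = 5.918.
Sequent-depth ratio: y₂/y₁ = ½[√(1 + 8Fr₁²) − 1] = ½[√281.15 − 1] = 7.884.
y₂ = 7.884 × 0.9429 = 7.434 m.

y₂ = 7.434 m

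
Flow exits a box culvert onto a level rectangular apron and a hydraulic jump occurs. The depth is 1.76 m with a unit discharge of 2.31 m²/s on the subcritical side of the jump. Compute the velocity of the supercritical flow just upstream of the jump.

V₂ = q/y₂ = 2.31/1.76 = 1.31 m/s; Fr₂ = V₂/√(g·y₂) = 0.316.
Since the conjugate-depth ratio holds either way, y₁/y₂ = ½[√(1 + 8Fr₂²) − 1] = ½[√1.798 − 1] = 0.170.
y₁ = 0.170 × 1.76 = 0.300 m.
V₁ = q/y₁ = 2.31/0.300 = 7.70 m/s.

V₁ = 7.70 m/s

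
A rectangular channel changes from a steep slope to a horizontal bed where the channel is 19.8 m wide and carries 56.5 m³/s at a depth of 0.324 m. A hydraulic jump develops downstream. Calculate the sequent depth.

q = Q/b = 56.5/19.8 = 2.85 m²/s; V₁ = q/y₁ = 8.81 m/s. Fr₁ = V₁/√(g·y₁) = 4.94.
By Bélanger, y₂/y₁ = ½[√(1 + 8Fr₁²) − 1] = ½[√196.2 − 1] = 6.50.
y₂ = 6.50 × 0.324 = 2.11 m.

y₂ = 2.11 m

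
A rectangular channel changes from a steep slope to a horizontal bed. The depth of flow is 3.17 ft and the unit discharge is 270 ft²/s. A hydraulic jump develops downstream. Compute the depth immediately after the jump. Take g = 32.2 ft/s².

y₂ = 36.2 ft

V₁ = q/y₁ = 270/3.17 = 85.2 ft/s. Fr₁ = V₁/√(g·y₁) = 85.2/√(32.2×3.17) = 8.43.
Bélanger equation: y₂/y₁ = ½[√(1 + 8Fr₁²) − 1] = ½[√569.6 − 1] = 11.4.
y₂ = 11.4 × 3.17 = 36.2 ft.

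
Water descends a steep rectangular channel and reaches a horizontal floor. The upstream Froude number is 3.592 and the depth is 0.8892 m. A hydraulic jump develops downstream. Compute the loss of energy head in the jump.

ΔE = 2.261 m

Fr₁ = 3.592 (given).
Conjugate-depth relation: y₂/y₁ = ½[√(1 + 8Fr₁²) − 1] = ½[√104.22 − 1] = 4.604.
y₂ = 4.604 × 0.8892 = 4.094 m.
V₁ = Fr₁·√(g·y₁) = 3.592×√(9.81×0.8892) = 10.61 m/s; q = V₁·y₁ = 9.433 m²/s. V₂ = q/y₂ = 9.433/4.094 = 2.304 m/s. E₁ = y₁ + V₁²/2g = 6.626 m; E₂ = y₂ + V₂²/2g = 4.365 m. ΔE = E₁ − E₂ = 2.261 m.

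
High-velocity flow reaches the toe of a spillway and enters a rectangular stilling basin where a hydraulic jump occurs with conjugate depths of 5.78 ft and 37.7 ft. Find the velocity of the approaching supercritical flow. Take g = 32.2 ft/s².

V₁ = 67.6 ft/s

For a rectangular channel the momentum equation gives q² = ½·g·y₁·y₂·(y₁ + y₂) = ½×32.2×5.78×37.7×43.5 = 152540.
q = √152540 = 391 ft²/s.
V₁ = q/y₁ = 391/5.78 = 67.6 ft/s.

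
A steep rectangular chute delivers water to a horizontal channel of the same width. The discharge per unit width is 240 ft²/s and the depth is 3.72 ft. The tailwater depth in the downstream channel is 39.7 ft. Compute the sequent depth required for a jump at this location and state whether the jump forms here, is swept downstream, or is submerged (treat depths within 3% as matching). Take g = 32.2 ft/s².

y₂ = 29.2 ft; the jump is submerged

V₁ = q/y₁ = 240/3.72 = 64.5 ft/s. Fr₁ = V₁/√(g·y₁) = 64.5/√(32.2×3.72) = 5.89.
Conjugate-depth relation: y₂/y₁ = ½[√(1 + 8Fr₁²) − 1] = ½[√279.0 − 1] = 7.85.
y₂ = 7.85 × 3.72 = 29.2 ft.
Tailwater y_tw = 39.7 ft: y_tw > y₂, so the jump is submerged.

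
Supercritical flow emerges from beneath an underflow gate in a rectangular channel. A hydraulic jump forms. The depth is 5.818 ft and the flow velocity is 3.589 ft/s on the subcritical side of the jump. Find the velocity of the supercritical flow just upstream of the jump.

V₁ = 29.30 ft/s

Fr₂ = V₂/√(g·y₂) = 3.589/√(32.2×5.818) = 0.2622.
From the momentum equation (using Fr₂), y₁/y₂ = ½[√(1 + 8Fr₂²) − 1] = ½[√1.5501 − 1] = 0.1225.
y₁ = 0.1225 × 5.818 = 0.7127 ft.
V₁ = q/y₁ = 20.88/0.7127 = 29.30 ft/s.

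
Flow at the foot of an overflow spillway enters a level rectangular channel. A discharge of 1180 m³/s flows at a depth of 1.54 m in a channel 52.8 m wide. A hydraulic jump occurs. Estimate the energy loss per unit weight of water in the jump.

ΔE = 4.41 m

q = Q/b = 1180/52.8 = 22.3 m²/s; V₁ = q/y₁ = 14.5 m/s. Fr₁ = V₁/√(g·y₁) = 3.73.
Sequent-depth ratio: y₂/y₁ = ½[√(1 + 8Fr₁²) − 1] = ½[√112.5 − 1] = 4.80.
y₂ = 4.80 × 1.54 = 7.40 m.
Head loss: ΔE = (y₂ − y₁)³/(4y₁y₂) = (7.40 − 1.54)³/(4×1.54×7.40) = 201/45.6 = 4.41 m.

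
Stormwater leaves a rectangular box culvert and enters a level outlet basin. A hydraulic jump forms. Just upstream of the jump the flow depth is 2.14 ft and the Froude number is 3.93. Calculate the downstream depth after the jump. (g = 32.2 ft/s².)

y₂ = 10.9 ft

Fr₁ = 3.93 (given).
Sequent-depth ratio: y₂/y₁ = ½[√(1 + 8Fr₁²) − 1] = ½[√124.6 − 1] = 5.08.
y₂ = 5.08 × 2.14 = 10.9 ft.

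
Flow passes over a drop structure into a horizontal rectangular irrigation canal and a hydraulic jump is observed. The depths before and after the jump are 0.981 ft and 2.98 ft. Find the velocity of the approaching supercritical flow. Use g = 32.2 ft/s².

V₁ = 13.9 ft/s

For a rectangular channel the momentum equation gives q² = ½·g·y₁·y₂·(y₁ + y₂) = ½×32.2×0.981×2.98×3.96 = 186.
q = √186 = 13.7 ft²/s.
V₁ = q/y₁ = 13.7/0.981 = 13.9 ft/s.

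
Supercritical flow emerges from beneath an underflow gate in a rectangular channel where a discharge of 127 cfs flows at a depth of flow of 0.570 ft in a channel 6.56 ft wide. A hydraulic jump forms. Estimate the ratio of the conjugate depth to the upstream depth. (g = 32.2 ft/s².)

y₂/y₁ = 10.7

q = Q/b = 127/6.56 = 19.4 ft²/s; V₁ = q/y₁ = 34.0 ft/s. Fr₁ = V₁/√(g·y₁) = 7.93.
By Bélanger, y₂/y₁ = ½[√(1 + 8Fr₁²) − 1] = ½[√503.8 − 1] = 10.7.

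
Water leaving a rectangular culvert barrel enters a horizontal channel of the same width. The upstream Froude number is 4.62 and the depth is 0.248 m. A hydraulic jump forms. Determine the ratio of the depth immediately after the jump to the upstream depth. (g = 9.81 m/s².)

y₂/y₁ = 6.05

Fr₁ = 4.62 (given).
Sequent-depth ratio: y₂/y₁ = ½[√(1 + 8Fr₁²) − 1] = ½[√171.8 − 1] = 6.05.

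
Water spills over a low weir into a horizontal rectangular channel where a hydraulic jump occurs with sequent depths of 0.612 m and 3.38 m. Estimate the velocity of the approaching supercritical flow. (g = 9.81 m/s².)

V₁ = 10.4 m/s

For a rectangular channel the momentum equation gives q² = ½·g·y₁·y₂·(y₁ + y₂) = ½×9.81×0.612×3.38×3.99 = 40.5.
q = √40.5 = 6.36 m²/s.
V₁ = q/y₁ = 6.36/0.612 = 10.4 m/s.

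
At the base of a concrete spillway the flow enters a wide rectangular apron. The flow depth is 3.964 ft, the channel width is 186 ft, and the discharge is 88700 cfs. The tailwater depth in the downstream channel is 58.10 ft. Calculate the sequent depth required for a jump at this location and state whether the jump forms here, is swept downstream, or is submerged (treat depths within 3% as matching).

y₂ = 57.74 ft; the jump forms here

q = Q/b = 88700/186 = 476.9 ft²/s; V₁ = q/y₁ = 120.3 ft/s. Fr₁ = V₁/√(g·y₁) = 10.65.
Sequent-depth ratio: y₂/y₁ = ½[√(1 + 8Fr₁²) − 1] = ½[√908.10 − 1] = 14.57.
y₂ = 14.57 × 3.964 = 57.74 ft.
Tailwater y_tw = 58.10 ft: y_tw ≈ y₂, so the jump forms here.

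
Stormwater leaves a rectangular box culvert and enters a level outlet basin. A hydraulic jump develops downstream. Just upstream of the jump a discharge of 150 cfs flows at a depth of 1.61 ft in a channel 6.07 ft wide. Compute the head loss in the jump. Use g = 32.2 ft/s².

q = Q/b = 150/6.07 = 24.7 ft²/s; V₁ = q/y₁ = 15.3 ft/s. Fr₁ = V₁/√(g·y₁) = 2.13.
Bélanger equation: y₂/y₁ = ½[√(1 + 8Fr₁²) − 1] = ½[√37.35 − 1] = 2.56.
y₂ = 2.56 × 1.61 = 4.12 ft.
V₂ = q/y₂ = 24.7/4.12 = 6.01 ft/s. E₁ = y₁ + V₁²/2g = 5.27 ft; E₂ = y₂ + V₂²/2g = 4.68 ft. ΔE = E₁ − E₂ = 0.593 ft.

ΔE = 0.593 ft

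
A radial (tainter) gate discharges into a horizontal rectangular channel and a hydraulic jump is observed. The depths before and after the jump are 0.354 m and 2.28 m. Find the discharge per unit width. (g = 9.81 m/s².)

For a rectangular channel the momentum equation gives q² = ½·g·y₁·y₂·(y₁ + y₂) = ½×9.81×0.354×2.28×2.63 = 10.4.
q = √10.4 = 3.23 m²/s.

q = 3.23 m²/s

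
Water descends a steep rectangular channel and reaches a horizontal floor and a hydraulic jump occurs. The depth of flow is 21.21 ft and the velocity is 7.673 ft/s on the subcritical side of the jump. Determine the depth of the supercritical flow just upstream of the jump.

Fr₂ = V₂/√(g·y₂) = 7.673/√(32.2×21.21) = 0.2936.
Since the conjugate-depth ratio holds either way, y₁/y₂ = ½[√(1 + 8Fr₂²) − 1] = ½[√1.6896 − 1] = 0.1499.
y₁ = 0.1499 × 21.21 = 3.180 ft.

y₁ = 3.180 ft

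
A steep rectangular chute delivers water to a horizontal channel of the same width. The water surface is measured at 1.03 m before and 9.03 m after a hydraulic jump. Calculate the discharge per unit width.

For a rectangular channel the momentum equation gives q² = ½·g·y₁·y₂·(y₁ + y₂) = ½×9.81×1.03×9.03×10.1 = 459.
q = √459 = 21.4 m²/s.

q = 21.4 m²/s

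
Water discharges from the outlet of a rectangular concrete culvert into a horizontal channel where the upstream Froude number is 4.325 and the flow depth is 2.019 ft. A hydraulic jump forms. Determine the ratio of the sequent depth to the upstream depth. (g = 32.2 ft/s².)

y₂/y₁ = 5.637

Fr₁ = 4.325 (given).
Bélanger equation: y₂/y₁ = ½[√(1 + 8Fr₁²) − 1] = ½[√150.65 − 1] = 5.637.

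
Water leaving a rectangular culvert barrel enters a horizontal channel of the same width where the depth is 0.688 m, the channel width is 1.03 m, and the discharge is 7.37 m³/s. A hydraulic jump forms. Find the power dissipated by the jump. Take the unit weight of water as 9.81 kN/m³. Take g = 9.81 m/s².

q = Q/b = 7.37/1.03 = 7.16 m²/s; V₁ = q/y₁ = 10.4 m/s. Fr₁ = V₁/√(g·y₁) = 4.00.
By Bélanger, y₂/y₁ = ½[√(1 + 8Fr₁²) − 1] = ½[√129.2 − 1] = 5.18.
y₂ = 5.18 × 0.688 = 3.57 m.
V₂ = q/y₂ = 7.16/3.57 = 2.01 m/s. E₁ = y₁ + V₁²/2g = 6.20 m; E₂ = y₂ + V₂²/2g = 3.77 m. ΔE = E₁ − E₂ = 2.43 m.
P = γ·Q·ΔE = 9.81 × 7.37 × 2.43 = 176 kW.

P = 176 kW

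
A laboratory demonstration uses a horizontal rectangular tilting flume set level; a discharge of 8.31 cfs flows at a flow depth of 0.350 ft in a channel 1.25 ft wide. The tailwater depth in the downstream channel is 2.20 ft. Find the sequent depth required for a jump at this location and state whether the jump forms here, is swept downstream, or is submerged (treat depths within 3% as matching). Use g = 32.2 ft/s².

y₂ = 2.63 ft; the jump is swept downstream

q = Q/b = 8.31/1.25 = 6.65 ft²/s; V₁ = q/y₁ = 19.0 ft/s. Fr₁ = V₁/√(g·y₁) = 5.66.
Bélanger equation: y₂/y₁ = ½[√(1 + 8Fr₁²) − 1] = ½[√257.1 − 1] = 7.52.
y₂ = 7.52 × 0.350 = 2.63 ft.
Tailwater y_tw = 2.20 ft: y_tw < y₂, so the jump is swept downstream.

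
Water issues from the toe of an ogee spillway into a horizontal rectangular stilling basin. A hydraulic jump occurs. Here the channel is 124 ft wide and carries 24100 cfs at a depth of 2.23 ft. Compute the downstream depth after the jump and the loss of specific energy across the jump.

y₂ = 31.3 ft; ΔE = 88.2 ft

q = Q/b = 24100/124 = 194 ft²/s; V₁ = q/y₁ = 87.2 ft/s. Fr₁ = V₁/√(g·y₁) = 10.3.
Conjugate-depth relation: y₂/y₁ = ½[√(1 + 8Fr₁²) − 1] = ½[√847.3 − 1] = 14.1.
y₂ = 14.1 × 2.23 = 31.3 ft.
Head loss: ΔE = (y₂ − y₁)³/(4y₁y₂) = (31.3 − 2.23)³/(4×2.23×31.3) = 24668/280 = 88.2 ft.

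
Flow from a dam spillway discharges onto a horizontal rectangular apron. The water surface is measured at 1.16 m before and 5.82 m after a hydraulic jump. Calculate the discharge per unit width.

For a rectangular channel the momentum equation gives q² = ½·g·y₁·y₂·(y₁ + y₂) = ½×9.81×1.16×5.82×6.98 = 231.
q = √231 = 15.2 m²/s.

q = 15.2 m²/s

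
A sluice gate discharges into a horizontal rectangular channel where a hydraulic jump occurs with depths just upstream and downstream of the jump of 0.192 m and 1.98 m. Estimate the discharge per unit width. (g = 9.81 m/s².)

For a rectangular channel the momentum equation gives q² = ½·g·y₁·y₂·(y₁ + y₂) = ½×9.81×0.192×1.98×2.17 = 4.05.
q = √4.05 = 2.01 m²/s.

q = 2.01 m²/s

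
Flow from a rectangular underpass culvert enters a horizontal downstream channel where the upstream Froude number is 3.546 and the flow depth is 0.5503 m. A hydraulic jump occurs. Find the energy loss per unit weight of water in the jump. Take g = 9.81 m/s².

ΔE = 1.344 m

Fr₁ = 3.546 (given).
Sequent-depth ratio: y₂/y₁ = ½[√(1 + 8Fr₁²) − 1] = ½[√101.59 − 1] = 4.540.
y₂ = 4.540 × 0.5503 = 2.498 m.
Head loss: ΔE = (y₂ − y₁)³/(4y₁y₂) = (2.498 − 0.5503)³/(4×0.5503×2.498) = 7.391/5.499 = 1.344 m.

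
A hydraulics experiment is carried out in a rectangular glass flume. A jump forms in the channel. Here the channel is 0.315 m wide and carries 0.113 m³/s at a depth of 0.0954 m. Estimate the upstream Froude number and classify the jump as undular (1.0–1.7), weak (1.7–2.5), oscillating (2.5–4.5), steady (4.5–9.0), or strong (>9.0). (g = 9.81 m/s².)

q = Q/b = 0.113/0.315 = 0.359 m²/s; V₁ = q/y₁ = 3.76 m/s. Fr₁ = V₁/√(g·y₁) = 3.89.
Fr₁ = 3.89 lies in the oscillating range.

Fr₁ = 3.89; oscillating jump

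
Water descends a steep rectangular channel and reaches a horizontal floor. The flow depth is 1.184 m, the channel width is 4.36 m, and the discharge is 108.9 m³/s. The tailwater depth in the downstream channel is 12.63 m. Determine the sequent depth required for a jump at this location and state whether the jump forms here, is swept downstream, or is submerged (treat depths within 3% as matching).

y₂ = 9.789 m; the jump is submerged

q = Q/b = 108.9/4.36 = 24.98 m²/s; V₁ = q/y₁ = 21.10 m/s. Fr₁ = V₁/√(g·y₁) = 6.190.
Bélanger equation: y₂/y₁ = ½[√(1 + 8Fr₁²) − 1] = ½[√307.51 − 1] = 8.268.
y₂ = 8.268 × 1.184 = 9.789 m.
Tailwater y_tw = 12.63 m: y_tw > y₂, so the jump is submerged.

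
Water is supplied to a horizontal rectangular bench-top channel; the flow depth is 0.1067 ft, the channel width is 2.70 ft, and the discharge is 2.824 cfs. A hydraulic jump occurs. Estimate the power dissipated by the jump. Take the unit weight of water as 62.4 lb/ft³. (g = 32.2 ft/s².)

q = Q/b = 2.824/2.70 = 1.046 ft²/s; V₁ = q/y₁ = 9.802 ft/s. Fr₁ = V₁/√(g·y₁) = 5.288.
Sequent-depth ratio: y₂/y₁ = ½[√(1 + 8Fr₁²) − 1] = ½[√224.74 − 1] = 6.996.
y₂ = 6.996 × 0.1067 = 0.7464 ft.
Head loss: ΔE = (y₂ − y₁)³/(4y₁y₂) = (0.7464 − 0.1067)³/(4×0.1067×0.7464) = 0.2618/0.3186 = 0.8218 ft.
P = γ·Q·ΔE/550 = 62.4 × 2.824 × 0.8218 / 550 = 0.2633 hp.

P = 0.2633 hp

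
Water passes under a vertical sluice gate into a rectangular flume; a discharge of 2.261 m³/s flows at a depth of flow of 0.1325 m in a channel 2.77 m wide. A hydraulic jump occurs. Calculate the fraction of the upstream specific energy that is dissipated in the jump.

q = Q/b = 2.261/2.77 = 0.8162 m²/s; V₁ = q/y₁ = 6.160 m/s. Fr₁ = V₁/√(g·y₁) = 5.403.
From the momentum equation for a rectangular channel, y₂/y₁ = ½[√(1 + 8Fr₁²) − 1] = ½[√234.57 − 1] = 7.158.
y₂ = 7.158 × 0.1325 = 0.9484 m.
E₁ = y₁ + V₁²/2g = 2.067 m. ΔE = (y₂ − y₁)³/(4y₁y₂) = 1.081 m. ΔE/E₁ = 1.081/2.067 = 0.523.

ΔE/E₁ = 0.523 (52.3%)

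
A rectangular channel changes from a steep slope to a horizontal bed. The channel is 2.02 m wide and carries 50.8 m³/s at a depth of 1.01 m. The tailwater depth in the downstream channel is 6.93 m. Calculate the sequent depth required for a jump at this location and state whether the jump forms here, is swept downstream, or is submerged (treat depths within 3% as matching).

y₂ = 10.8 m; the jump is swept downstream

q = Q/b = 50.8/2.02 = 25.1 m²/s; V₁ = q/y₁ = 24.9 m/s. Fr₁ = V₁/√(g·y₁) = 7.91.
Conjugate-depth relation: y₂/y₁ = ½[√(1 + 8Fr₁²) − 1] = ½[√501.6 − 1] = 10.7.
y₂ = 10.7 × 1.01 = 10.8 m.
Tailwater y_tw = 6.93 m: y_tw < y₂, so the jump is swept downstream.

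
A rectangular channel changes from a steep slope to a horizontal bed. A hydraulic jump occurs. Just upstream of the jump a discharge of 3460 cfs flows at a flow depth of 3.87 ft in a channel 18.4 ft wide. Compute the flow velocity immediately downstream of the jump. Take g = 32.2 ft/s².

q = Q/b = 3460/18.4 = 188 ft²/s; V₁ = q/y₁ = 48.6 ft/s. Fr₁ = V₁/√(g·y₁) = 4.35.
By Bélanger, y₂/y₁ = ½[√(1 + 8Fr₁²) − 1] = ½[√152.6 − 1] = 5.68.
y₂ = 5.68 × 3.87 = 22.0 ft.
V₂ = q/y₂ = 188/22.0 = 8.56 ft/s.

V₂ = 8.56 ft/s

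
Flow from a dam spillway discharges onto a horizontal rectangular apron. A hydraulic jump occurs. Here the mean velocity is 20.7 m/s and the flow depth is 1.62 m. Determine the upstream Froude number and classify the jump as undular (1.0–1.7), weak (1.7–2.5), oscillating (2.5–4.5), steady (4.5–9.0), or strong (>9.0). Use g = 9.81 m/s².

Fr₁ = 5.19; steady jump

Fr₁ = V₁/√(g·y₁) = 20.7/√(9.81×1.62) = 5.19.
Fr₁ = 5.19 lies in the steady range.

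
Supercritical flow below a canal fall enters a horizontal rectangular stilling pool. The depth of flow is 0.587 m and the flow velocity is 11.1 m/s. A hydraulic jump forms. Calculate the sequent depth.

y₂ = 3.56 m

Fr₁ = V₁/√(g·y₁) = 11.1/√(9.81×0.587) = 4.63.
Sequent-depth ratio: y₂/y₁ = ½[√(1 + 8Fr₁²) − 1] = ½[√172.2 − 1] = 6.06.
y₂ = 6.06 × 0.587 = 3.56 m.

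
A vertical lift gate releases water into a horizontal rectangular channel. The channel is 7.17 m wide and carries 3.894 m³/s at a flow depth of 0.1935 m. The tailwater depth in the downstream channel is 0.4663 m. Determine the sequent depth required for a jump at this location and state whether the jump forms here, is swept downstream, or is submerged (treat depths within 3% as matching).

q = Q/b = 3.894/7.17 = 0.5431 m²/s; V₁ = q/y₁ = 2.807 m/s. Fr₁ = V₁/√(g·y₁) = 2.037.
By Bélanger, y₂/y₁ = ½[√(1 + 8Fr₁²) − 1] = ½[√34.200 − 1] = 2.424.
y₂ = 2.424 × 0.1935 = 0.4690 m.
Tailwater y_tw = 0.4663 m: y_tw ≈ y₂, so the jump forms here.

y₂ = 0.4690 m; the jump forms here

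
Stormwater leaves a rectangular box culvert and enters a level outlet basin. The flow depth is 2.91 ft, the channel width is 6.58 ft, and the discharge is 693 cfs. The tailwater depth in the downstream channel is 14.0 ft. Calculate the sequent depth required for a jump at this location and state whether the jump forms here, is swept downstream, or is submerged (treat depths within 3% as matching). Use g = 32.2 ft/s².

q = Q/b = 693/6.58 = 105 ft²/s; V₁ = q/y₁ = 36.2 ft/s. Fr₁ = V₁/√(g·y₁) = 3.74.
Bélanger equation: y₂/y₁ = ½[√(1 + 8Fr₁²) − 1] = ½[√112.8 − 1] = 4.81.
y₂ = 4.81 × 2.91 = 14.0 ft.
Tailwater y_tw = 14.0 ft: y_tw ≈ y₂, so the jump forms here.

y₂ = 14.0 ft; the jump forms here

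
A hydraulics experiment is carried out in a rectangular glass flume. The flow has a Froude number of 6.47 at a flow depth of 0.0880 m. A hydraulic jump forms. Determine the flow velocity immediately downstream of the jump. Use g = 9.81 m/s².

V₂ = 0.694 m/s

Fr₁ = 6.47 (given).
Bélanger equation: y₂/y₁ = ½[√(1 + 8Fr₁²) − 1] = ½[√335.9 − 1] = 8.66.
y₂ = 8.66 × 0.0880 = 0.762 m.
V₁ = Fr₁·√(g·y₁) = 6.47×√(9.81×0.0880) = 6.01 m/s; q = V₁·y₁ = 0.529 m²/s.
V₂ = q/y₂ = 0.529/0.762 = 0.694 m/s.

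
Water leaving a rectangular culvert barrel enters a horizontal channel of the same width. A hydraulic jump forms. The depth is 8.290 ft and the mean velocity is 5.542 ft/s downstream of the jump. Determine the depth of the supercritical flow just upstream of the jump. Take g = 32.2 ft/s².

y₁ = 1.599 ft

Fr₂ = V₂/√(g·y₂) = 5.542/√(32.2×8.290) = 0.3392.
The Bélanger relation is symmetric: y₁/y₂ = ½[√(1 + 8Fr₂²) − 1] = ½[√1.9205 − 1] = 0.1929.
y₁ = 0.1929 × 8.290 = 1.599 ft.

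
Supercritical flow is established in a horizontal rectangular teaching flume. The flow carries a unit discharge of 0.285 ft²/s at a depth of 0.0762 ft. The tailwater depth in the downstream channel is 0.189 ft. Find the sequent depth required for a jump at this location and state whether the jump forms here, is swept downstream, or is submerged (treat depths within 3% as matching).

y₂ = 0.222 ft; the jump is swept downstream

V₁ = q/y₁ = 0.285/0.0762 = 3.74 ft/s. Fr₁ = V₁/√(g·y₁) = 3.74/√(32.2×0.0762) = 2.39.
Bélanger equation: y₂/y₁ = ½[√(1 + 8Fr₁²) − 1] = ½[√46.61 − 1] = 2.91.
y₂ = 2.91 × 0.0762 = 0.222 ft.
Tailwater y_tw = 0.189 ft: y_tw < y₂, so the jump is swept downstream.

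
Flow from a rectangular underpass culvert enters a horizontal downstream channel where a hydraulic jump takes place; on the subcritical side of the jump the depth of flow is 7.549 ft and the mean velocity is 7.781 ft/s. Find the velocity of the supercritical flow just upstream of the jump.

V₁ = 21.32 ft/s

Fr₂ = V₂/√(g·y₂) = 7.781/√(32.2×7.549) = 0.4991.
The Bélanger relation is symmetric: y₁/y₂ = ½[√(1 + 8Fr₂²) − 1] = ½[√2.9926 − 1] = 0.3650.
y₁ = 0.3650 × 7.549 = 2.755 ft.
V₁ = q/y₁ = 58.74/2.755 = 21.32 ft/s.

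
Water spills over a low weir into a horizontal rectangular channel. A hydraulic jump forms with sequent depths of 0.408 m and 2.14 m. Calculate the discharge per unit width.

For a rectangular channel the momentum equation gives q² = ½·g·y₁·y₂·(y₁ + y₂) = ½×9.81×0.408×2.14×2.55 = 10.9.
q = √10.9 = 3.30 m²/s.

q = 3.30 m²/s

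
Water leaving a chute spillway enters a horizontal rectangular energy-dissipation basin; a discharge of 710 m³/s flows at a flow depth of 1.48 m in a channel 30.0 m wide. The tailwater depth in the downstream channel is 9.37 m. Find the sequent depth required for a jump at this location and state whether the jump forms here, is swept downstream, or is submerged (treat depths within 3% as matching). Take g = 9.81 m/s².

y₂ = 8.08 m; the jump is submerged

q = Q/b = 710/30.0 = 23.7 m²/s; V₁ = q/y₁ = 16.0 m/s. Fr₁ = V₁/√(g·y₁) = 4.20.
From the momentum equation for a rectangular channel, y₂/y₁ = ½[√(1 + 8Fr₁²) − 1] = ½[√141.9 − 1] = 5.46.
y₂ = 5.46 × 1.48 = 8.08 m.
Tailwater y_tw = 9.37 m: y_tw > y₂, so the jump is submerged.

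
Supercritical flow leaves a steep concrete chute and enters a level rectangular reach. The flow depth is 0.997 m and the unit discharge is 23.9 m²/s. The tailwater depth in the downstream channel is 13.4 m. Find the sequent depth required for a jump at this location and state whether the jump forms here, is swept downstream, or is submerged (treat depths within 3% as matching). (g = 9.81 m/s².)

y₂ = 10.3 m; the jump is submerged

V₁ = q/y₁ = 23.9/0.997 = 24.0 m/s. Fr₁ = V₁/√(g·y₁) = 24.0/√(9.81×0.997) = 7.67.
By Bélanger, y₂/y₁ = ½[√(1 + 8Fr₁²) − 1] = ½[√471.0 − 1] = 10.4.
y₂ = 10.4 × 0.997 = 10.3 m.
Tailwater y_tw = 13.4 m: y_tw > y₂, so the jump is submerged.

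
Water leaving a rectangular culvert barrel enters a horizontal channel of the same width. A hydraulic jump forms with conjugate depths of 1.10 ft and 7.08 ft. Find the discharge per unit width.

For a rectangular channel the momentum equation gives q² = ½·g·y₁·y₂·(y₁ + y₂) = ½×32.2×1.10×7.08×8.18 = 1026.
q = √1026 = 32.0 ft²/s.

q = 32.0 ft²/s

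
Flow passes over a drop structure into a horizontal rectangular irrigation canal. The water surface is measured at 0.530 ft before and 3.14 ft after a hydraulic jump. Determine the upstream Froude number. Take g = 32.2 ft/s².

Fr₁ = 4.53

For a rectangular channel the momentum equation gives q² = ½·g·y₁·y₂·(y₁ + y₂) = ½×32.2×0.530×3.14×3.67 = 98.3.
q = √98.3 = 9.92 ft²/s.
V₁ = q/y₁ = 18.7 ft/s; Fr₁ = V₁/√(g·y₁) = 4.53.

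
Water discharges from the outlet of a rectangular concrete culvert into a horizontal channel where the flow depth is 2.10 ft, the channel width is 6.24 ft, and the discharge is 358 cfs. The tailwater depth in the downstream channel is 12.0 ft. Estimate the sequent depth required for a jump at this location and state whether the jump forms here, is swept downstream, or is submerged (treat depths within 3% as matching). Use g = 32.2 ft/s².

q = Q/b = 358/6.24 = 57.4 ft²/s; V₁ = q/y₁ = 27.3 ft/s. Fr₁ = V₁/√(g·y₁) = 3.32.
Sequent-depth ratio: y₂/y₁ = ½[√(1 + 8Fr₁²) − 1] = ½[√89.30 − 1] = 4.23.
y₂ = 4.23 × 2.10 = 8.87 ft.
Tailwater y_tw = 12.0 ft: y_tw > y₂, so the jump is submerged.

y₂ = 8.87 ft; the jump is submerged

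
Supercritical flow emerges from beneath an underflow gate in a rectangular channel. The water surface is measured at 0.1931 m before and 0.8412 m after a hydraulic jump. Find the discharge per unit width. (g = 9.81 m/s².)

q = 0.9078 m²/s

For a rectangular channel the momentum equation gives q² = ½·g·y₁·y₂·(y₁ + y₂) = ½×9.81×0.1931×0.8412×1.034 = 0.8241.
q = √0.8241 = 0.9078 m²/s.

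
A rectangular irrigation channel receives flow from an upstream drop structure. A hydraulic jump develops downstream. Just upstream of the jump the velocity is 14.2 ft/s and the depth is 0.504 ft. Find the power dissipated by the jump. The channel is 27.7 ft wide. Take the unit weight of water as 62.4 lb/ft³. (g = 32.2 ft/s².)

Fr₁ = V₁/√(g·y₁) = 14.2/√(32.2×0.504) = 3.52.
Bélanger equation: y₂/y₁ = ½[√(1 + 8Fr₁²) − 1] = ½[√100.4 − 1] = 4.51.
y₂ = 4.51 × 0.504 = 2.27 ft.
Head loss: ΔE = (y₂ − y₁)³/(4y₁y₂) = (2.27 − 0.504)³/(4×0.504×2.27) = 5.54/4.58 = 1.21 ft.
q = V₁·y₁ = 14.2 × 0.504 = 7.16 ft²/s. Q = q·b = 7.16 × 27.7 = 198 cfs. P = γ·Q·ΔE/550 = 62.4 × 198 × 1.21 / 550 = 27.2 hp.

P = 27.2 hp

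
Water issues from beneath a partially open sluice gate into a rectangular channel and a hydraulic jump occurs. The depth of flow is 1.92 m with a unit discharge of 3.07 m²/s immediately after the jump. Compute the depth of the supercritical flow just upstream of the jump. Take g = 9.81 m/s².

V₂ = q/y₂ = 3.07/1.92 = 1.60 m/s; Fr₂ = V₂/√(g·y₂) = 0.368.
The Bélanger relation is symmetric: y₁/y₂ = ½[√(1 + 8Fr₂²) − 1] = ½[√2.086 − 1] = 0.222.
y₁ = 0.222 × 1.92 = 0.426 m.

y₁ = 0.426 m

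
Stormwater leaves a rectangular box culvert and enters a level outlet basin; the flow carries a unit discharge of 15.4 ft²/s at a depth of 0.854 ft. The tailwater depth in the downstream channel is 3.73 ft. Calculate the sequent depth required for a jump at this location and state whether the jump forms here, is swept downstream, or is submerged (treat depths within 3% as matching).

V₁ = q/y₁ = 15.4/0.854 = 18.0 ft/s. Fr₁ = V₁/√(g·y₁) = 18.0/√(32.2×0.854) = 3.44.
Sequent-depth ratio: y₂/y₁ = ½[√(1 + 8Fr₁²) − 1] = ½[√95.60 − 1] = 4.39.
y₂ = 4.39 × 0.854 = 3.75 ft.
Tailwater y_tw = 3.73 ft: y_tw ≈ y₂, so the jump forms here.

y₂ = 3.75 ft; the jump forms here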